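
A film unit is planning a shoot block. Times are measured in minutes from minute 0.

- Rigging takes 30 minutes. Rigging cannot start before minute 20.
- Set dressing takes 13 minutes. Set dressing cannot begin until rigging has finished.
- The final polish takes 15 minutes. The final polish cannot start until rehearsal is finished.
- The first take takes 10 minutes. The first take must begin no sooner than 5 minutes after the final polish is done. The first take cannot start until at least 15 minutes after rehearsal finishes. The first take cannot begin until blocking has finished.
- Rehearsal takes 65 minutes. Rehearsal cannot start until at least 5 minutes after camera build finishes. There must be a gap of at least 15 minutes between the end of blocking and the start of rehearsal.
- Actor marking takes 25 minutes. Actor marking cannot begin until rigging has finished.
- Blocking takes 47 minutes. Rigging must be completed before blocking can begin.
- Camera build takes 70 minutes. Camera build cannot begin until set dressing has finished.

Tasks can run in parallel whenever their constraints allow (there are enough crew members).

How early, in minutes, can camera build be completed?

133

Rigging waits on its own release at minute 20, so it starts at minute 20 and finishes at 20 + 30 = minute 50.
Set dressing cannot begin until rigging (finishes minute 50). It runs from minute 50 to 50 + 13 = minute 63.
After set dressing (finishes minute 63), camera build can start at minute 63 and finishes at minute 133.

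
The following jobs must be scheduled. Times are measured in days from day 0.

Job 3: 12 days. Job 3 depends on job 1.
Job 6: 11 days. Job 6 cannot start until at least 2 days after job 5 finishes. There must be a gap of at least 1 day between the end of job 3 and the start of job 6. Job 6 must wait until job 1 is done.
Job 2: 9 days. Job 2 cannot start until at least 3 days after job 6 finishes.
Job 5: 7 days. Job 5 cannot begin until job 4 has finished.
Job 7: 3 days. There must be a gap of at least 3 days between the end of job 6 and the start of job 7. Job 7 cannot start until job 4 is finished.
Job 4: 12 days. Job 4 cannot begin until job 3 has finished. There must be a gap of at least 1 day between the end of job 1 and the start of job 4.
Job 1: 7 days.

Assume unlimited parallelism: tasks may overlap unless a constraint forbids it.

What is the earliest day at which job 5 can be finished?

38

Nothing blocks job 1, so it runs from day 0 to day 7.
After job 1 (finishes day 7), job 3 can start at day 7 and finishes at day 19.
For job 4: job 3 (finishes day 19); job 1 (finishes day 7, plus 1-day gap → day 8). Taking the maximum gives a start of day 19, and it finishes at 19 + 12 = day 31.
Job 5 waits on job 4 (finishes day 31), so it starts at day 31 and finishes at 31 + 7 = day 38.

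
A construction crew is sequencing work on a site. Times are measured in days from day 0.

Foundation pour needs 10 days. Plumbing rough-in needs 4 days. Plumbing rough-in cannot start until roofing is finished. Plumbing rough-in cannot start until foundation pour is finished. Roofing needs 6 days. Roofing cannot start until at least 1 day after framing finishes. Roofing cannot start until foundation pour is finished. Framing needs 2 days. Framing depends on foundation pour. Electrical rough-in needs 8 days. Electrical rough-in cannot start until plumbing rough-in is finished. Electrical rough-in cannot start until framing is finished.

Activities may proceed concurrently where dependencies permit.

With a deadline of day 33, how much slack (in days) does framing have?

2

Foundation pour has no prerequisites, so it starts at day 0 and finishes at day 10.
Framing waits on foundation pour (finishes day 10), so it starts at day 10 and finishes at 10 + 2 = day 12.

Working backward from the deadline:
Nothing follows electrical rough-in; the deadline of day 33 is its only limit. It must start by 33 − 8 = day 25.
Plumbing rough-in has to be done before electrical rough-in (must start by day 25). That means finishing by day 25, i.e. starting by 25 − 4 = day 21.
Roofing feeds into plumbing rough-in (must start by day 21); so roofing must finish by day 21 and therefore start by day 15.
Framing must finish in time for roofing (must start by day 15, minus 1-day gap → day 14); electrical rough-in (must start by day 25). The tightest is day 14, so framing must start by 14 − 2 = day 12.
So framing can start as early as day 10 and as late as day 12, giving 12 − 10 = 2 days of slack.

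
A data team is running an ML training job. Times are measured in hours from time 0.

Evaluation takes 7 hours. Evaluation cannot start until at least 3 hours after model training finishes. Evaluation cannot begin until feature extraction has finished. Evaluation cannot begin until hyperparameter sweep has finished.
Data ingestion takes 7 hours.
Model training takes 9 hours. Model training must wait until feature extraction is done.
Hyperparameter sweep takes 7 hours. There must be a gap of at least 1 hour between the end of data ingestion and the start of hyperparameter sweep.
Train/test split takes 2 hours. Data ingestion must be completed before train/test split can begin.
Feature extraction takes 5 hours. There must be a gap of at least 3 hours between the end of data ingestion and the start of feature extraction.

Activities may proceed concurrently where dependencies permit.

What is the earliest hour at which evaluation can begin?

27

Nothing blocks data ingestion, so it runs from hour 0 to hour 7.
Hyperparameter sweep cannot begin until data ingestion (finishes hour 7, plus 1-hour gap → hour 8). It runs from hour 8 to 8 + 7 = hour 15.
After data ingestion (finishes hour 7, plus 3-hour gap → hour 10), feature extraction can start at hour 10 and finishes at hour 15.
After feature extraction (finishes hour 15), model training can start at hour 15 and finishes at hour 24.
Evaluation waits on model training (finishes hour 24, plus 3-hour gap → hour 27); feature extraction (finishes hour 15); hyperparameter sweep (finishes hour 15). The latest of these is hour 27, which is the earliest evaluation can start.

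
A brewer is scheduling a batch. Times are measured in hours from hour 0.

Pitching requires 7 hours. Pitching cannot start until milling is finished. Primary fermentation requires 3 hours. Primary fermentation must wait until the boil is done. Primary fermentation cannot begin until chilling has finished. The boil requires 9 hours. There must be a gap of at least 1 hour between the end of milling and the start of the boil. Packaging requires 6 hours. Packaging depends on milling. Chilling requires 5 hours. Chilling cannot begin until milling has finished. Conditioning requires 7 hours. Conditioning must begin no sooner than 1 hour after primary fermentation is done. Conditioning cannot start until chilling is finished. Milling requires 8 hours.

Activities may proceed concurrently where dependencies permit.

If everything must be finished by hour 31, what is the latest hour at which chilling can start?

Nothing follows conditioning; the deadline of hour 31 is its only limit. It must start by 31 − 7 = hour 24.
Primary fermentation feeds into conditioning (must start by hour 24, minus 1-hour gap → hour 23); so primary fermentation must finish by hour 23 and therefore start by hour 20.
Chilling has several dependents: primary fermentation (must start by hour 20); conditioning (must start by hour 24). The earliest of those limits is hour 20, so chilling must start by 20 − 5 = hour 15.

15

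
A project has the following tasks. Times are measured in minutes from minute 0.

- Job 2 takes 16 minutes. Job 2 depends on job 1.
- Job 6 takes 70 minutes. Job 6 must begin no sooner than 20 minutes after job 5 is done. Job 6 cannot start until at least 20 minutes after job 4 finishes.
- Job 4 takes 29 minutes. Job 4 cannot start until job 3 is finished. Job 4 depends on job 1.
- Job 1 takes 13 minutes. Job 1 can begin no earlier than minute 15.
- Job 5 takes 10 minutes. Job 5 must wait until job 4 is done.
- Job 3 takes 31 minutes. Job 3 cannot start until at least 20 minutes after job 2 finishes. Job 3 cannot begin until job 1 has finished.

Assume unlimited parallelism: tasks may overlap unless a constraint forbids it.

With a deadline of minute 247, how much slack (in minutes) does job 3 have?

23

After its own release at minute 15, job 1 can start at minute 15 and finishes at minute 28.
Job 2 cannot begin until job 1 (finishes minute 28). It runs from minute 28 to 28 + 16 = minute 44.
Job 3 needs all of job 2 (finishes minute 44, plus 20-minute gap → minute 64); job 1 (finishes minute 28). That puts its earliest start at minute 64; it finishes at 64 + 31 = minute 95.

Working backward from the deadline:
To finish by minute 247, job 6 (duration 70) must start no later than minute 177.
Job 5 has to be done before job 6 (must start by minute 177, minus 20-minute gap → minute 157). That means finishing by minute 157, i.e. starting by 157 − 10 = minute 147.
Job 4 feeds job 5 (must start by minute 147); job 6 (must start by minute 177, minus 20-minute gap → minute 157). Taking the minimum, job 4 must finish by minute 147 and start by 147 − 29 = minute 118.
Job 3 has to be done before job 4 (must start by minute 118). That means finishing by minute 118, i.e. starting by 118 − 31 = minute 87.
So job 3 can start as early as minute 64 and as late as minute 87, giving 87 − 64 = 23 minutes of slack.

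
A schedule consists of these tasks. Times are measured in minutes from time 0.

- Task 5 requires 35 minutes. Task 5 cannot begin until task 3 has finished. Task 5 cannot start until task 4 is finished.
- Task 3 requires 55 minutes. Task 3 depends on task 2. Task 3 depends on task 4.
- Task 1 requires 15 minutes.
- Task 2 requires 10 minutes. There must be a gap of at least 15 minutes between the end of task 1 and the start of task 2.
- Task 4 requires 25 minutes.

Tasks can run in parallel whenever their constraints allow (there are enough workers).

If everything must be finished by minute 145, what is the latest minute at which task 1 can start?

15

Task 5 has no dependents, so it just needs to finish by minute 145. Starting by 145 − 35 = minute 110 achieves that.
Task 3 has to be done before task 5 (must start by minute 110). That means finishing by minute 110, i.e. starting by 110 − 55 = minute 55.
Task 2 feeds into task 3 (must start by minute 55); so task 2 must finish by minute 55 and therefore start by minute 45.
Task 1 has to be done before task 2 (must start by minute 45, minus 15-minute gap → minute 30). That means finishing by minute 30, i.e. starting by 30 − 15 = minute 15.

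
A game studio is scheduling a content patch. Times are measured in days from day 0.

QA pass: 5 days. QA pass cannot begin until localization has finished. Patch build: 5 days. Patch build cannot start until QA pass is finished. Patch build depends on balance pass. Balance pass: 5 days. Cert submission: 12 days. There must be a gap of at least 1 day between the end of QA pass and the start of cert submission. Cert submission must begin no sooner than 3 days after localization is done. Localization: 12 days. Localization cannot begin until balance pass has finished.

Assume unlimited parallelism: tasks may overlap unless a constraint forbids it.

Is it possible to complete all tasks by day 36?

Yes

Nothing blocks balance pass, so it runs from day 0 to day 5.
Localization cannot begin until balance pass (finishes day 5). It runs from day 5 to 5 + 12 = day 17.
After localization (finishes day 17), QA pass can start at day 17 and finishes at day 22.
Patch build needs all of QA pass (finishes day 22); balance pass (finishes day 5). That puts its earliest start at day 22; it finishes at 22 + 5 = day 27.
Cert submission has to wait for QA pass (finishes day 22, plus 1-day gap → day 23); localization (finishes day 17, plus 3-day gap → day 20). The latest of these is day 23, so cert submission runs day 23 to 23 + 12 = day 35.
Every task is finished by day 35, which is no later than the deadline of 36, so the schedule is feasible.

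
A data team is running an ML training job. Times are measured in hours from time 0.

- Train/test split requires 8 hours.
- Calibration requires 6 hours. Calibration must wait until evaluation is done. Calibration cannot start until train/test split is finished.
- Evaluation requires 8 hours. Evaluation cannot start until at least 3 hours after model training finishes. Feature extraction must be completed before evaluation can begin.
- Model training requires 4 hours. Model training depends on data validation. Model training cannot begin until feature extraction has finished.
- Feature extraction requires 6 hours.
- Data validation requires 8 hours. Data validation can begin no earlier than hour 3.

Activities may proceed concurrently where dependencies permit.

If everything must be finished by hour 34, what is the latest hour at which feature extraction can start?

Calibration has no dependents, so it just needs to finish by hour 34. Starting by 34 − 6 = hour 28 achieves that.
Evaluation feeds into calibration (must start by hour 28); so evaluation must finish by hour 28 and therefore start by hour 20.
Model training feeds into evaluation (must start by hour 20, minus 3-hour gap → hour 17); so model training must finish by hour 17 and therefore start by hour 13.
For feature extraction: model training (must start by hour 13); evaluation (must start by hour 20). The most restrictive is hour 13; with a 6-hour duration, feature extraction must start by hour 7.

7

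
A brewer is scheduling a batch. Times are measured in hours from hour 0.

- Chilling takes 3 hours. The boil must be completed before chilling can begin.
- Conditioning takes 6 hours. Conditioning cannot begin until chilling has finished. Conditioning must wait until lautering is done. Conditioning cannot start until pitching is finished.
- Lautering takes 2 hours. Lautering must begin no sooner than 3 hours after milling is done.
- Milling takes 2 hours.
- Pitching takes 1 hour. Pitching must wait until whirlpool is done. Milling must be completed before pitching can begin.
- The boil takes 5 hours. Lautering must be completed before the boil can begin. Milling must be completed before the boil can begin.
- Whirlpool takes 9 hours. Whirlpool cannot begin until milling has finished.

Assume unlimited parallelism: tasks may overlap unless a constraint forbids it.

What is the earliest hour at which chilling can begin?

Milling can start immediately at hour 0; it finishes at hour 2.
After milling (finishes hour 2, plus 3-hour gap → hour 5), lautering can start at hour 5 and finishes at hour 7.
For the boil: lautering (finishes hour 7); milling (finishes hour 2). Taking the maximum gives a start of hour 7, and it finishes at 7 + 5 = hour 12.
Chilling waits on the boil (finishes hour 12), so the earliest it can start is hour 12.

12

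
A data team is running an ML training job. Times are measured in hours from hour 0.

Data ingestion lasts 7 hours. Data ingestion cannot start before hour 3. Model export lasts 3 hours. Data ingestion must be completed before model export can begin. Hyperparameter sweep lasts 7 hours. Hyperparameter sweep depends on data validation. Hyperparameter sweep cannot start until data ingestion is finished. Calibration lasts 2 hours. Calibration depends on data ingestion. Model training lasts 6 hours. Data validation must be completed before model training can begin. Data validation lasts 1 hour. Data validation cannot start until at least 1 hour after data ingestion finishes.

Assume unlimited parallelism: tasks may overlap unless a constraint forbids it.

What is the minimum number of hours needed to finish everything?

Data ingestion cannot begin until its own release at hour 3. It runs from hour 3 to 3 + 7 = hour 10.
After data ingestion (finishes hour 10), model export can start at hour 10 and finishes at hour 13.
Calibration waits on data ingestion (finishes hour 10), so it starts at hour 10 and finishes at 10 + 2 = hour 12.
After data ingestion (finishes hour 10, plus 1-hour gap → hour 11), data validation can start at hour 11 and finishes at hour 12.
Model training cannot begin until data validation (finishes hour 12). It runs from hour 12 to 12 + 6 = hour 18.
For hyperparameter sweep: data validation (finishes hour 12); data ingestion (finishes hour 10). Taking the maximum gives a start of hour 12, and it finishes at 12 + 7 = hour 19.
All tasks are finished once the last one completes. Finish times: Data ingestion at 10, Data validation at 12, Hyperparameter sweep at 19, Model training at 18, Calibration at 12, Model export at 13. The latest is hour 19.

19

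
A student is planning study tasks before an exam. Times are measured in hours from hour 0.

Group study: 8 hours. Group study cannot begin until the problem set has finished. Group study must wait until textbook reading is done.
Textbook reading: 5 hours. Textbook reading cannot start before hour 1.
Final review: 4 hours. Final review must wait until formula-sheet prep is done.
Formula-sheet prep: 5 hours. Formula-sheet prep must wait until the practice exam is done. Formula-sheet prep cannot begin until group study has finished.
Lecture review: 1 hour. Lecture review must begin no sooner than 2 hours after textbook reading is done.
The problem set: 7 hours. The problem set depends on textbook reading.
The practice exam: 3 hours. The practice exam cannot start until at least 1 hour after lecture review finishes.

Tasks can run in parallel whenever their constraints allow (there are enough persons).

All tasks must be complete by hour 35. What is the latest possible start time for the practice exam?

Final review has no dependents, so it just needs to finish by hour 35. Starting by 35 − 4 = hour 31 achieves that.
Formula-sheet prep feeds into final review (must start by hour 31); so formula-sheet prep must finish by hour 31 and therefore start by hour 26.
The practice exam feeds into formula-sheet prep (must start by hour 26); so the practice exam must finish by hour 26 and therefore start by hour 23.

23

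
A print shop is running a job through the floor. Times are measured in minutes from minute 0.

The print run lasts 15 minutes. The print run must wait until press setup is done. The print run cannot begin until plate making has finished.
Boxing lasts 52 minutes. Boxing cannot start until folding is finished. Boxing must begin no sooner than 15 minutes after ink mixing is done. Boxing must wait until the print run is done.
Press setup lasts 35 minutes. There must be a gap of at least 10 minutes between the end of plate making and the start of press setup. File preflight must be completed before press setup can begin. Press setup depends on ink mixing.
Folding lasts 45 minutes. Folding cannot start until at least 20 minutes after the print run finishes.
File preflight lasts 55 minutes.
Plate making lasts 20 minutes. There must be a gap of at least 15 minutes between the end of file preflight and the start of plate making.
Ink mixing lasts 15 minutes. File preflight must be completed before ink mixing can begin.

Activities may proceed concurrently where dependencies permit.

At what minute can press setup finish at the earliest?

Nothing blocks file preflight, so it runs from minute 0 to minute 55.
Ink mixing waits on file preflight (finishes minute 55), so it starts at minute 55 and finishes at 55 + 15 = minute 70.
Plate making waits on file preflight (finishes minute 55, plus 15-minute gap → minute 70), so it starts at minute 70 and finishes at 70 + 20 = minute 90.
Press setup cannot start until plate making (finishes minute 90, plus 10-minute gap → minute 100); file preflight (finishes minute 55); ink mixing (finishes minute 70). The controlling bound is minute 100, so press setup finishes at 100 + 35 = minute 135.

135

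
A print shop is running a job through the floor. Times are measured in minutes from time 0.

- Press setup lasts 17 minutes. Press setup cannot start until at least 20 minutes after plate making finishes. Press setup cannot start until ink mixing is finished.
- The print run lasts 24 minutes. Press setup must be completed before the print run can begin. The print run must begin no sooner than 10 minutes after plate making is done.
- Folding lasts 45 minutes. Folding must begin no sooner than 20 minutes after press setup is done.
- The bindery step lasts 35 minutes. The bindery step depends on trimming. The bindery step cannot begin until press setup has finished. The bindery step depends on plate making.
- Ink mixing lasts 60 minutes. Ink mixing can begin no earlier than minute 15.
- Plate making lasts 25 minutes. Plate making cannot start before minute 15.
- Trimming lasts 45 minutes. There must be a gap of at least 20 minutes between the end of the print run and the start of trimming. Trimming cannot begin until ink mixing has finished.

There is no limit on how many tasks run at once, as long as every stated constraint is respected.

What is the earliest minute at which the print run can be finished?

116

After its own release at minute 15, ink mixing can start at minute 15 and finishes at minute 75.
Plate making cannot begin until its own release at minute 15. It runs from minute 15 to 15 + 25 = minute 40.
Press setup cannot start until plate making (finishes minute 40, plus 20-minute gap → minute 60); ink mixing (finishes minute 75). The controlling bound is minute 75, so press setup finishes at 75 + 17 = minute 92.
For the print run: press setup (finishes minute 92); plate making (finishes minute 40, plus 10-minute gap → minute 50). Taking the maximum gives a start of minute 92, and it finishes at 92 + 24 = minute 116.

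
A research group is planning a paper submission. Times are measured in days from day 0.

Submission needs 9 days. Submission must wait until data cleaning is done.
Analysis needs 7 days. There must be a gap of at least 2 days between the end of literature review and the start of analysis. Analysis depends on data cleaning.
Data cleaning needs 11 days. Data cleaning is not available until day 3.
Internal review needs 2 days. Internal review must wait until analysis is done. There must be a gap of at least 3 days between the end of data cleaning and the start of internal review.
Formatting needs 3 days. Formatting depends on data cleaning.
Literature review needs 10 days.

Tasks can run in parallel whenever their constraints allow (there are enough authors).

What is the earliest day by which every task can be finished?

After its own release at day 3, data cleaning can start at day 3 and finishes at day 14.
Submission waits on data cleaning (finishes day 14), so it starts at day 14 and finishes at 14 + 9 = day 23.
Formatting cannot begin until data cleaning (finishes day 14). It runs from day 14 to 14 + 3 = day 17.
Literature review has no prerequisites, so it starts at day 0 and finishes at day 10.
For analysis: literature review (finishes day 10, plus 2-day gap → day 12); data cleaning (finishes day 14). Taking the maximum gives a start of day 14, and it finishes at 14 + 7 = day 21.
Internal review has to wait for analysis (finishes day 21); data cleaning (finishes day 14, plus 3-day gap → day 17). The latest of these is day 21, so internal review runs day 21 to 21 + 2 = day 23.
All tasks are finished once the last one completes. Finish times: Literature review at 10, Data cleaning at 14, Analysis at 21, Internal review at 23, Formatting at 17, Submission at 23. The latest is day 23.

23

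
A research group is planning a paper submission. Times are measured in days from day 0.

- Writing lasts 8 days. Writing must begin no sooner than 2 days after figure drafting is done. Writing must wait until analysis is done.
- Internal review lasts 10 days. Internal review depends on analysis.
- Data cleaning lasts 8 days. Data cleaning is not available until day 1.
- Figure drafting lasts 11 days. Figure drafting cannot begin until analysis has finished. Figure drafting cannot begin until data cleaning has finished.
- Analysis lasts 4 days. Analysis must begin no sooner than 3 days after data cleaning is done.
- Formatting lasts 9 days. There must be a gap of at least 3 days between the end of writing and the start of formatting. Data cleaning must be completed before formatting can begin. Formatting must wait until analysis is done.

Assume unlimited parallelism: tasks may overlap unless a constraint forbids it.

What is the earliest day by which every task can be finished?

Data cleaning waits on its own release at day 1, so it starts at day 1 and finishes at 1 + 8 = day 9.
Analysis cannot begin until data cleaning (finishes day 9, plus 3-day gap → day 12). It runs from day 12 to 12 + 4 = day 16.
Internal review cannot begin until analysis (finishes day 16). It runs from day 16 to 16 + 10 = day 26.
For figure drafting: analysis (finishes day 16); data cleaning (finishes day 9). Taking the maximum gives a start of day 16, and it finishes at 16 + 11 = day 27.
Writing cannot start until figure drafting (finishes day 27, plus 2-day gap → day 29); analysis (finishes day 16). The controlling bound is day 29, so writing finishes at 29 + 8 = day 37.
Formatting cannot start until writing (finishes day 37, plus 3-day gap → day 40); data cleaning (finishes day 9); analysis (finishes day 16). The controlling bound is day 40, so formatting finishes at 40 + 9 = day 49.
All tasks are finished once the last one completes. Finish times: Data cleaning at 9, Analysis at 16, Figure drafting at 27, Writing at 37, Internal review at 26, Formatting at 49. The latest is day 49.

49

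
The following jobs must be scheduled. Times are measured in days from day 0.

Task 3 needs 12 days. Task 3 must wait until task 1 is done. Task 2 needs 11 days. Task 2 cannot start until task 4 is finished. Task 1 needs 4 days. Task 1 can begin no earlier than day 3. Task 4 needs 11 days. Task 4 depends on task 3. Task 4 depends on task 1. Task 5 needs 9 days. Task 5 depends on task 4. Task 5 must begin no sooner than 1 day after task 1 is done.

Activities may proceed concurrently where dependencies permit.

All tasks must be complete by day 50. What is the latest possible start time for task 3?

To finish by day 50, task 2 (duration 11) must start no later than day 39.
Nothing follows task 5; the deadline of day 50 is its only limit. It must start by 50 − 9 = day 41.
Task 4 has several dependents: task 2 (must start by day 39); task 5 (must start by day 41). The earliest of those limits is day 39, so task 4 must start by 39 − 11 = day 28.
Task 3 feeds into task 4 (must start by day 28); so task 3 must finish by day 28 and therefore start by day 16.

16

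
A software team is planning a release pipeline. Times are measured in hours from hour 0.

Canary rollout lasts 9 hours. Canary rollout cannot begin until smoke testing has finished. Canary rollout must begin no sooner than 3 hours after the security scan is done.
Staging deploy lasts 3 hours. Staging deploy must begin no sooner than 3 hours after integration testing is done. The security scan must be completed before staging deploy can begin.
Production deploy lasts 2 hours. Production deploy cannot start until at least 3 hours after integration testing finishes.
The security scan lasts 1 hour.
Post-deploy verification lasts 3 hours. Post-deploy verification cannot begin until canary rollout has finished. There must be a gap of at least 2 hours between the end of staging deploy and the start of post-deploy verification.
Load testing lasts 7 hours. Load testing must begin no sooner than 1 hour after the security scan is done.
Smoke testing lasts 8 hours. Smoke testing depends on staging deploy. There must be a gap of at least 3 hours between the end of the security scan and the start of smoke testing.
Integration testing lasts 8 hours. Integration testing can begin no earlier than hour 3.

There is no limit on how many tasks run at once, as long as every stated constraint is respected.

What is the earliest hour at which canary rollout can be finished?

Nothing blocks the security scan, so it runs from hour 0 to hour 1.
Integration testing waits on its own release at hour 3, so it starts at hour 3 and finishes at 3 + 8 = hour 11.
Staging deploy cannot start until integration testing (finishes hour 11, plus 3-hour gap → hour 14); the security scan (finishes hour 1). The controlling bound is hour 14, so staging deploy finishes at 14 + 3 = hour 17.
Smoke testing cannot start until staging deploy (finishes hour 17); the security scan (finishes hour 1, plus 3-hour gap → hour 4). The controlling bound is hour 17, so smoke testing finishes at 17 + 8 = hour 25.
For canary rollout: smoke testing (finishes hour 25); the security scan (finishes hour 1, plus 3-hour gap → hour 4). Taking the maximum gives a start of hour 25, and it finishes at 25 + 9 = hour 34.

34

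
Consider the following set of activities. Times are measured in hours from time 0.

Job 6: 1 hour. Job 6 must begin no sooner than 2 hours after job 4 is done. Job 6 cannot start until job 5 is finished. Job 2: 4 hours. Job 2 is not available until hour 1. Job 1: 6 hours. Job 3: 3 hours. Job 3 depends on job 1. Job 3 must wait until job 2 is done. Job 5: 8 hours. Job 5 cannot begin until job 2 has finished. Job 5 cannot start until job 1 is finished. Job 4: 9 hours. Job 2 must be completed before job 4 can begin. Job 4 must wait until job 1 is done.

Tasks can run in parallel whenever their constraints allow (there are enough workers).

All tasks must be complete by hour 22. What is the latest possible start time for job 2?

6

Nothing follows job 3; the deadline of hour 22 is its only limit. It must start by 22 − 3 = hour 19.
To finish by hour 22, job 6 (duration 1) must start no later than hour 21.
Since job 6 (must start by hour 21, minus 2-hour gap → hour 19) depends on it, job 4 must finish by hour 19. Backing off its 9-hour duration gives a latest start of hour 10.
Job 5 has to be done before job 6 (must start by hour 21). That means finishing by hour 21, i.e. starting by 21 − 8 = hour 13.
Job 2 has several dependents: job 3 (must start by hour 19); job 4 (must start by hour 10); job 5 (must start by hour 13). The earliest of those limits is hour 10, so job 2 must start by 10 − 4 = hour 6.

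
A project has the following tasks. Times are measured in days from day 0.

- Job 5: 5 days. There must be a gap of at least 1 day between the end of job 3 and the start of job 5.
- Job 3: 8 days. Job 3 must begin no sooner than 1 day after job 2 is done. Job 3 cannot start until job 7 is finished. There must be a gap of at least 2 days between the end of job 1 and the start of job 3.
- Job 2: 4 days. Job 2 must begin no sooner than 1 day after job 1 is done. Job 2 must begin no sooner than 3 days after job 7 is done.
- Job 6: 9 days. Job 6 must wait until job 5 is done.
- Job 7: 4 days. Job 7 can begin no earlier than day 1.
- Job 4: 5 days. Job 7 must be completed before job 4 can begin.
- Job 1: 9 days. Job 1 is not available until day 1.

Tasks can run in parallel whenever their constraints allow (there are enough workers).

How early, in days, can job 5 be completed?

30

Job 7 cannot begin until its own release at day 1. It runs from day 1 to 1 + 4 = day 5.
After its own release at day 1, job 1 can start at day 1 and finishes at day 10.
Job 2 has to wait for job 1 (finishes day 10, plus 1-day gap → day 11); job 7 (finishes day 5, plus 3-day gap → day 8). The latest of these is day 11, so job 2 runs day 11 to 11 + 4 = day 15.
Job 3 needs all of job 2 (finishes day 15, plus 1-day gap → day 16); job 7 (finishes day 5); job 1 (finishes day 10, plus 2-day gap → day 12). That puts its earliest start at day 16; it finishes at 16 + 8 = day 24.
After job 3 (finishes day 24, plus 1-day gap → day 25), job 5 can start at day 25 and finishes at day 30.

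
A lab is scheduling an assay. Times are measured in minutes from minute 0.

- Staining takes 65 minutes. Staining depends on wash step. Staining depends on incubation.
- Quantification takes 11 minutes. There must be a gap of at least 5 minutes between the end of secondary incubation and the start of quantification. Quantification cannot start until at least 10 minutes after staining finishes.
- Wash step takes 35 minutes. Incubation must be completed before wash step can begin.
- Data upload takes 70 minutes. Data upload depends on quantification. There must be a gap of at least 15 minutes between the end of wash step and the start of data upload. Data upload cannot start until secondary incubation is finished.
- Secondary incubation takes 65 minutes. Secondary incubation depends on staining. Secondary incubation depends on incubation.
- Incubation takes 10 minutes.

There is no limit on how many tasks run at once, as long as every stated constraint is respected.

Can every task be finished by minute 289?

Yes

Incubation has no prerequisites, so it starts at minute 0 and finishes at minute 10.
After incubation (finishes minute 10), wash step can start at minute 10 and finishes at minute 45.
Staining needs all of wash step (finishes minute 45); incubation (finishes minute 10). That puts its earliest start at minute 45; it finishes at 45 + 65 = minute 110.
Secondary incubation has to wait for staining (finishes minute 110); incubation (finishes minute 10). The latest of these is minute 110, so secondary incubation runs minute 110 to 110 + 65 = minute 175.
Quantification needs all of secondary incubation (finishes minute 175, plus 5-minute gap → minute 180); staining (finishes minute 110, plus 10-minute gap → minute 120). That puts its earliest start at minute 180; it finishes at 180 + 11 = minute 191.
Data upload has to wait for quantification (finishes minute 191); wash step (finishes minute 45, plus 15-minute gap → minute 60); secondary incubation (finishes minute 175). The latest of these is minute 191, so data upload runs minute 191 to 191 + 70 = minute 261.
Every task is finished by minute 261, which is no later than the deadline of 289, so the schedule is feasible.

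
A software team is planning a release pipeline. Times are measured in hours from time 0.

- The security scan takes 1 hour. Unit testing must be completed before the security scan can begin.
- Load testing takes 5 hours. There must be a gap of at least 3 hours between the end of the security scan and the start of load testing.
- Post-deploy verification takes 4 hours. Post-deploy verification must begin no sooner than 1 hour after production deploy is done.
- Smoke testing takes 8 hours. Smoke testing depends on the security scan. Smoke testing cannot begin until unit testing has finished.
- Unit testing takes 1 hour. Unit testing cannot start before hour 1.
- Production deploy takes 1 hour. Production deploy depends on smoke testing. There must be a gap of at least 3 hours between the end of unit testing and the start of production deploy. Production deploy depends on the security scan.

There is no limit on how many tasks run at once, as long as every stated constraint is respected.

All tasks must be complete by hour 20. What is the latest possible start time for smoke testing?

6

To finish by hour 20, post-deploy verification (duration 4) must start no later than hour 16.
Production deploy must finish before post-deploy verification (must start by hour 16, minus 1-hour gap → hour 15). With a 1-hour duration, production deploy must start by 15 − 1 = hour 14.
Smoke testing has to be done before production deploy (must start by hour 14). That means finishing by hour 14, i.e. starting by 14 − 8 = hour 6.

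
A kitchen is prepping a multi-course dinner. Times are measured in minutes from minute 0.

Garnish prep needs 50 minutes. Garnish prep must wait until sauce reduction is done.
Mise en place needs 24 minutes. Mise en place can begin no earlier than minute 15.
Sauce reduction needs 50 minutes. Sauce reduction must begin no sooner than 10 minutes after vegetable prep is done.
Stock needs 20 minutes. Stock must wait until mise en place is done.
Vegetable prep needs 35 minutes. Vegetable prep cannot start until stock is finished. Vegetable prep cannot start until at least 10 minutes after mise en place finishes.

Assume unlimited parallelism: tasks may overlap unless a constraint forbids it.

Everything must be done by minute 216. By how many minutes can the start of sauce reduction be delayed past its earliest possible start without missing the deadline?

After its own release at minute 15, mise en place can start at minute 15 and finishes at minute 39.
After mise en place (finishes minute 39), stock can start at minute 39 and finishes at minute 59.
Vegetable prep cannot start until stock (finishes minute 59); mise en place (finishes minute 39, plus 10-minute gap → minute 49). The controlling bound is minute 59, so vegetable prep finishes at 59 + 35 = minute 94.
After vegetable prep (finishes minute 94, plus 10-minute gap → minute 104), sauce reduction can start at minute 104 and finishes at minute 154.

Working backward from the deadline:
Garnish prep must finish by minute 216; it takes 50 minutes, so it must start by 216 − 50 = minute 166.
Sauce reduction has to be done before garnish prep (must start by minute 166). That means finishing by minute 166, i.e. starting by 166 − 50 = minute 116.
So sauce reduction can start as early as minute 104 and as late as minute 116, giving 116 − 104 = 12 minutes of slack.

12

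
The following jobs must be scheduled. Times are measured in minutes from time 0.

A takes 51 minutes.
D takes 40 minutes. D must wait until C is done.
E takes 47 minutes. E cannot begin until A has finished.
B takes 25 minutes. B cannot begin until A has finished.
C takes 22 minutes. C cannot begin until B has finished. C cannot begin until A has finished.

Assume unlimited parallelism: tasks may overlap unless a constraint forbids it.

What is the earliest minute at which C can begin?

Nothing blocks A, so it runs from minute 0 to minute 51.
After A (finishes minute 51), B can start at minute 51 and finishes at minute 76.
C waits on B (finishes minute 76); A (finishes minute 51). The latest of these is minute 76, which is the earliest C can start.

76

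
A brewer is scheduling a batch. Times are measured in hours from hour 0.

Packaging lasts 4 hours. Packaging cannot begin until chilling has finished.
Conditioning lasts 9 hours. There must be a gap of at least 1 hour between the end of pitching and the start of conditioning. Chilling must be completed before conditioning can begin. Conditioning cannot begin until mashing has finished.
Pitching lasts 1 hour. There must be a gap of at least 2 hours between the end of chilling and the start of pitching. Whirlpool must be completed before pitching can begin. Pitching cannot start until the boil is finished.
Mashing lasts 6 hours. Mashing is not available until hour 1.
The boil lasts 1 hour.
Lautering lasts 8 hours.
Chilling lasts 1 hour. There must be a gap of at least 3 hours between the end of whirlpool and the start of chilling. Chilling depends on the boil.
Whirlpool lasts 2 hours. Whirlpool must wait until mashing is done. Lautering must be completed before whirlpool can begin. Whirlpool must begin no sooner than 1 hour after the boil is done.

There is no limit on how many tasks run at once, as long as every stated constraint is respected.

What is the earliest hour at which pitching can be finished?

The boil has no prerequisites, so it starts at hour 0 and finishes at hour 1.
Lautering has no prerequisites, so it starts at hour 0 and finishes at hour 8.
Mashing cannot begin until its own release at hour 1. It runs from hour 1 to 1 + 6 = hour 7.
Whirlpool needs all of mashing (finishes hour 7); lautering (finishes hour 8); the boil (finishes hour 1, plus 1-hour gap → hour 2). That puts its earliest start at hour 8; it finishes at 8 + 2 = hour 10.
Chilling needs all of whirlpool (finishes hour 10, plus 3-hour gap → hour 13); the boil (finishes hour 1). That puts its earliest start at hour 13; it finishes at 13 + 1 = hour 14.
Pitching cannot start until chilling (finishes hour 14, plus 2-hour gap → hour 16); whirlpool (finishes hour 10); the boil (finishes hour 1). The controlling bound is hour 16, so pitching finishes at 16 + 1 = hour 17.

17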